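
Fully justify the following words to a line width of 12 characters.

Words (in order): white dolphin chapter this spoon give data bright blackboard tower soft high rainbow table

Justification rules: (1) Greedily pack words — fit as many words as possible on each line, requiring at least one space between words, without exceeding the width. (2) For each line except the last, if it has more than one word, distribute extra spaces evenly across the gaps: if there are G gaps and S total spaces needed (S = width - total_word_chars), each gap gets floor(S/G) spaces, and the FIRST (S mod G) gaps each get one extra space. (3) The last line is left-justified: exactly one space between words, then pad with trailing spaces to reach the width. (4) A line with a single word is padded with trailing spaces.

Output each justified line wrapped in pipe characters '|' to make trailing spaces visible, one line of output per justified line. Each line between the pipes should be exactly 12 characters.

Answer: |white       |
|dolphin     |
|chapter this|
|spoon   give|
|data  bright|
|blackboard  |
|tower   soft|
|high rainbow|
|table       |

Derivation:
Line 1: ['white'] (min_width=5, slack=7)
Line 2: ['dolphin'] (min_width=7, slack=5)
Line 3: ['chapter', 'this'] (min_width=12, slack=0)
Line 4: ['spoon', 'give'] (min_width=10, slack=2)
Line 5: ['data', 'bright'] (min_width=11, slack=1)
Line 6: ['blackboard'] (min_width=10, slack=2)
Line 7: ['tower', 'soft'] (min_width=10, slack=2)
Line 8: ['high', 'rainbow'] (min_width=12, slack=0)
Line 9: ['table'] (min_width=5, slack=7)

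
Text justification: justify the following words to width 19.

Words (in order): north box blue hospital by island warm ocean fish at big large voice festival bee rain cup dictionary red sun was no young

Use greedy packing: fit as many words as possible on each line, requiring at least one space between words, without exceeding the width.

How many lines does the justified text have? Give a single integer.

Line 1: ['north', 'box', 'blue'] (min_width=14, slack=5)
Line 2: ['hospital', 'by', 'island'] (min_width=18, slack=1)
Line 3: ['warm', 'ocean', 'fish', 'at'] (min_width=18, slack=1)
Line 4: ['big', 'large', 'voice'] (min_width=15, slack=4)
Line 5: ['festival', 'bee', 'rain'] (min_width=17, slack=2)
Line 6: ['cup', 'dictionary', 'red'] (min_width=18, slack=1)
Line 7: ['sun', 'was', 'no', 'young'] (min_width=16, slack=3)
Total lines: 7

Answer: 7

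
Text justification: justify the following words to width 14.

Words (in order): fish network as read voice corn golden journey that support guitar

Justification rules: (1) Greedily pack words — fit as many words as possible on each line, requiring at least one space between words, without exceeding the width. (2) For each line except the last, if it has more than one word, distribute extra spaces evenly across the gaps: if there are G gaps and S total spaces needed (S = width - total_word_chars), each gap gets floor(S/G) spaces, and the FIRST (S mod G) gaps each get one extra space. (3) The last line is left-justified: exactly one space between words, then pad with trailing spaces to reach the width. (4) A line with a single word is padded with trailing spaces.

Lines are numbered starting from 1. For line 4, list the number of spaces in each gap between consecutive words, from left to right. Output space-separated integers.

Line 1: ['fish', 'network'] (min_width=12, slack=2)
Line 2: ['as', 'read', 'voice'] (min_width=13, slack=1)
Line 3: ['corn', 'golden'] (min_width=11, slack=3)
Line 4: ['journey', 'that'] (min_width=12, slack=2)
Line 5: ['support', 'guitar'] (min_width=14, slack=0)

Answer: 3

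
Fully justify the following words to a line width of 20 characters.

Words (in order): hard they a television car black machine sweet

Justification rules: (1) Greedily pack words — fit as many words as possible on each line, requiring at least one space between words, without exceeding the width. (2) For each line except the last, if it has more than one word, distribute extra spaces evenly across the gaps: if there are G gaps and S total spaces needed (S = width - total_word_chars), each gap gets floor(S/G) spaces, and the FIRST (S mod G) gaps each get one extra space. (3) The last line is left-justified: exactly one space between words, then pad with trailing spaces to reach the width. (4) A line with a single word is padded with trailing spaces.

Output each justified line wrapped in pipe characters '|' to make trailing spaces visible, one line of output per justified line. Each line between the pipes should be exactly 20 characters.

Answer: |hard      they     a|
|television car black|
|machine sweet       |

Derivation:
Line 1: ['hard', 'they', 'a'] (min_width=11, slack=9)
Line 2: ['television', 'car', 'black'] (min_width=20, slack=0)
Line 3: ['machine', 'sweet'] (min_width=13, slack=7)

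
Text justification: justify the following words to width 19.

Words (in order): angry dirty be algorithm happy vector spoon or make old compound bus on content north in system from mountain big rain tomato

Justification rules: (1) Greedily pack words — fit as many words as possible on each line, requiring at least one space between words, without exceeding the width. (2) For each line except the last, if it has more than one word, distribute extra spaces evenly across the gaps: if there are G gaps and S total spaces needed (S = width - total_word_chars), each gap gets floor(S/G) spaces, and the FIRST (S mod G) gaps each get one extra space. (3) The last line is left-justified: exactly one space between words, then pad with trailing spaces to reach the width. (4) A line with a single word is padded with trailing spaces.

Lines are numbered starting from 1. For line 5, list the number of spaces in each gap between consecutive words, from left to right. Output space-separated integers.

Answer: 4 3

Derivation:
Line 1: ['angry', 'dirty', 'be'] (min_width=14, slack=5)
Line 2: ['algorithm', 'happy'] (min_width=15, slack=4)
Line 3: ['vector', 'spoon', 'or'] (min_width=15, slack=4)
Line 4: ['make', 'old', 'compound'] (min_width=17, slack=2)
Line 5: ['bus', 'on', 'content'] (min_width=14, slack=5)
Line 6: ['north', 'in', 'system'] (min_width=15, slack=4)
Line 7: ['from', 'mountain', 'big'] (min_width=17, slack=2)
Line 8: ['rain', 'tomato'] (min_width=11, slack=8)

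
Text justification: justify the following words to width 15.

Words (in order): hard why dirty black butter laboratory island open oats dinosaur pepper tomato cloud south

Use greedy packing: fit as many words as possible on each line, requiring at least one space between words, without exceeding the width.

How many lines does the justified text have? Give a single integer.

Answer: 7

Derivation:
Line 1: ['hard', 'why', 'dirty'] (min_width=14, slack=1)
Line 2: ['black', 'butter'] (min_width=12, slack=3)
Line 3: ['laboratory'] (min_width=10, slack=5)
Line 4: ['island', 'open'] (min_width=11, slack=4)
Line 5: ['oats', 'dinosaur'] (min_width=13, slack=2)
Line 6: ['pepper', 'tomato'] (min_width=13, slack=2)
Line 7: ['cloud', 'south'] (min_width=11, slack=4)
Total lines: 7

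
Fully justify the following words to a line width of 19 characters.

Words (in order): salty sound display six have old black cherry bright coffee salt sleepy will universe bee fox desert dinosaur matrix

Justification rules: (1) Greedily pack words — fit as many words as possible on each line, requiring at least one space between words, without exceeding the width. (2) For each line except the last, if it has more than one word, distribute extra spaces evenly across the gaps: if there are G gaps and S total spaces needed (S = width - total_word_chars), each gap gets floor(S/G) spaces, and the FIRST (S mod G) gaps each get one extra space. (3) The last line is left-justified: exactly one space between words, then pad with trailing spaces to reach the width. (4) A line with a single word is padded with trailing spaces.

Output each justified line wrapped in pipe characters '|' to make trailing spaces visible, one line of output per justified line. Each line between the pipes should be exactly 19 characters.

Answer: |salty sound display|
|six  have old black|
|cherry       bright|
|coffee  salt sleepy|
|will  universe  bee|
|fox desert dinosaur|
|matrix             |

Derivation:
Line 1: ['salty', 'sound', 'display'] (min_width=19, slack=0)
Line 2: ['six', 'have', 'old', 'black'] (min_width=18, slack=1)
Line 3: ['cherry', 'bright'] (min_width=13, slack=6)
Line 4: ['coffee', 'salt', 'sleepy'] (min_width=18, slack=1)
Line 5: ['will', 'universe', 'bee'] (min_width=17, slack=2)
Line 6: ['fox', 'desert', 'dinosaur'] (min_width=19, slack=0)
Line 7: ['matrix'] (min_width=6, slack=13)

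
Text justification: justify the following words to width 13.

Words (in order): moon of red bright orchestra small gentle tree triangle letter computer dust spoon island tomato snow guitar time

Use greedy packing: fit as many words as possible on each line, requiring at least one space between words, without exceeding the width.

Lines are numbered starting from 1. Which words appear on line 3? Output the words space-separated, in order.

Line 1: ['moon', 'of', 'red'] (min_width=11, slack=2)
Line 2: ['bright'] (min_width=6, slack=7)
Line 3: ['orchestra'] (min_width=9, slack=4)
Line 4: ['small', 'gentle'] (min_width=12, slack=1)
Line 5: ['tree', 'triangle'] (min_width=13, slack=0)
Line 6: ['letter'] (min_width=6, slack=7)
Line 7: ['computer', 'dust'] (min_width=13, slack=0)
Line 8: ['spoon', 'island'] (min_width=12, slack=1)
Line 9: ['tomato', 'snow'] (min_width=11, slack=2)
Line 10: ['guitar', 'time'] (min_width=11, slack=2)

Answer: orchestra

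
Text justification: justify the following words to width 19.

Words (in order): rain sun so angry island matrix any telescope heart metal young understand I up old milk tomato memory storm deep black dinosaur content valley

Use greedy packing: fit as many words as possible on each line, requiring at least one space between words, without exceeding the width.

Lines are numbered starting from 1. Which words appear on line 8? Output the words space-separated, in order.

Line 1: ['rain', 'sun', 'so', 'angry'] (min_width=17, slack=2)
Line 2: ['island', 'matrix', 'any'] (min_width=17, slack=2)
Line 3: ['telescope', 'heart'] (min_width=15, slack=4)
Line 4: ['metal', 'young'] (min_width=11, slack=8)
Line 5: ['understand', 'I', 'up', 'old'] (min_width=19, slack=0)
Line 6: ['milk', 'tomato', 'memory'] (min_width=18, slack=1)
Line 7: ['storm', 'deep', 'black'] (min_width=16, slack=3)
Line 8: ['dinosaur', 'content'] (min_width=16, slack=3)
Line 9: ['valley'] (min_width=6, slack=13)

Answer: dinosaur content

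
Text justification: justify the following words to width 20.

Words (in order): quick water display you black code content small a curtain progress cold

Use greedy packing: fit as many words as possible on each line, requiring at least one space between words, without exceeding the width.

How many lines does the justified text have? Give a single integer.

Line 1: ['quick', 'water', 'display'] (min_width=19, slack=1)
Line 2: ['you', 'black', 'code'] (min_width=14, slack=6)
Line 3: ['content', 'small', 'a'] (min_width=15, slack=5)
Line 4: ['curtain', 'progress'] (min_width=16, slack=4)
Line 5: ['cold'] (min_width=4, slack=16)
Total lines: 5

Answer: 5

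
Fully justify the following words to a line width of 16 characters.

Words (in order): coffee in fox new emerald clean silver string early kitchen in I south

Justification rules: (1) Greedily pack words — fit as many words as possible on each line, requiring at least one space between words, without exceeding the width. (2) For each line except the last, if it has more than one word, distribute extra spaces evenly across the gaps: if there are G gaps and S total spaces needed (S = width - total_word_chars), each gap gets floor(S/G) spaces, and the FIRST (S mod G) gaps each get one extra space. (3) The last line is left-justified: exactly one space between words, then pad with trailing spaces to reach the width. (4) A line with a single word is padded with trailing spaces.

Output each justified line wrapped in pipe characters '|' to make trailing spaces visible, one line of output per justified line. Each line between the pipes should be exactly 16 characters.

Answer: |coffee   in  fox|
|new      emerald|
|clean     silver|
|string     early|
|kitchen   in   I|
|south           |

Derivation:
Line 1: ['coffee', 'in', 'fox'] (min_width=13, slack=3)
Line 2: ['new', 'emerald'] (min_width=11, slack=5)
Line 3: ['clean', 'silver'] (min_width=12, slack=4)
Line 4: ['string', 'early'] (min_width=12, slack=4)
Line 5: ['kitchen', 'in', 'I'] (min_width=12, slack=4)
Line 6: ['south'] (min_width=5, slack=11)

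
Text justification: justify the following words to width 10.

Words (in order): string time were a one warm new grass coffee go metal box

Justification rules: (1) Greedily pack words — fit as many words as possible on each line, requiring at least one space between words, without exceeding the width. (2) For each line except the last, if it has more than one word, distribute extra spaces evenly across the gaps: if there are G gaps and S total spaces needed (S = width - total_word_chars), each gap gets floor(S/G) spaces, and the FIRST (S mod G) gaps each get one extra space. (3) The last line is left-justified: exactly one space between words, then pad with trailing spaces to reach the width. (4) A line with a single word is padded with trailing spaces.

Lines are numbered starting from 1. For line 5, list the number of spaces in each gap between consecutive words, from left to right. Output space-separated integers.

Answer: 2

Derivation:
Line 1: ['string'] (min_width=6, slack=4)
Line 2: ['time', 'were'] (min_width=9, slack=1)
Line 3: ['a', 'one', 'warm'] (min_width=10, slack=0)
Line 4: ['new', 'grass'] (min_width=9, slack=1)
Line 5: ['coffee', 'go'] (min_width=9, slack=1)
Line 6: ['metal', 'box'] (min_width=9, slack=1)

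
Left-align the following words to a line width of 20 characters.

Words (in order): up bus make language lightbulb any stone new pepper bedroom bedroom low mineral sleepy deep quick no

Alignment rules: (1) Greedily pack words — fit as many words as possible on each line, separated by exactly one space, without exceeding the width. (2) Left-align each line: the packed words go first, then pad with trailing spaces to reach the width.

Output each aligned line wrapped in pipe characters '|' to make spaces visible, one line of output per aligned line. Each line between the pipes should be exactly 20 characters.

Answer: |up bus make language|
|lightbulb any stone |
|new pepper bedroom  |
|bedroom low mineral |
|sleepy deep quick no|

Derivation:
Line 1: ['up', 'bus', 'make', 'language'] (min_width=20, slack=0)
Line 2: ['lightbulb', 'any', 'stone'] (min_width=19, slack=1)
Line 3: ['new', 'pepper', 'bedroom'] (min_width=18, slack=2)
Line 4: ['bedroom', 'low', 'mineral'] (min_width=19, slack=1)
Line 5: ['sleepy', 'deep', 'quick', 'no'] (min_width=20, slack=0)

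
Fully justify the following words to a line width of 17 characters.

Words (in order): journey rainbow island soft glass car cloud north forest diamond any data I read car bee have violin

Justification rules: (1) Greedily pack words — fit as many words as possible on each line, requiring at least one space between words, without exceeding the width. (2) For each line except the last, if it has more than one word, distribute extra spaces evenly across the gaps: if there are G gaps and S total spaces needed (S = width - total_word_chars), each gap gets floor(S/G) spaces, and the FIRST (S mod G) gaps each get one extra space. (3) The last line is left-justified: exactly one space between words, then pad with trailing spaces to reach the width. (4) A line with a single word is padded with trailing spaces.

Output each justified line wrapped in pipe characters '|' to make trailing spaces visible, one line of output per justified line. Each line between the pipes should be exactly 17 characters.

Line 1: ['journey', 'rainbow'] (min_width=15, slack=2)
Line 2: ['island', 'soft', 'glass'] (min_width=17, slack=0)
Line 3: ['car', 'cloud', 'north'] (min_width=15, slack=2)
Line 4: ['forest', 'diamond'] (min_width=14, slack=3)
Line 5: ['any', 'data', 'I', 'read'] (min_width=15, slack=2)
Line 6: ['car', 'bee', 'have'] (min_width=12, slack=5)
Line 7: ['violin'] (min_width=6, slack=11)

Answer: |journey   rainbow|
|island soft glass|
|car  cloud  north|
|forest    diamond|
|any  data  I read|
|car    bee   have|
|violin           |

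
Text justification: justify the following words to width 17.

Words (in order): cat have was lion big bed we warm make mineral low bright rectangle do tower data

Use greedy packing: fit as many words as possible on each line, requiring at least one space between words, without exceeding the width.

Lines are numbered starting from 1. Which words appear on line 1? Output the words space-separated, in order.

Answer: cat have was lion

Derivation:
Line 1: ['cat', 'have', 'was', 'lion'] (min_width=17, slack=0)
Line 2: ['big', 'bed', 'we', 'warm'] (min_width=15, slack=2)
Line 3: ['make', 'mineral', 'low'] (min_width=16, slack=1)
Line 4: ['bright', 'rectangle'] (min_width=16, slack=1)
Line 5: ['do', 'tower', 'data'] (min_width=13, slack=4)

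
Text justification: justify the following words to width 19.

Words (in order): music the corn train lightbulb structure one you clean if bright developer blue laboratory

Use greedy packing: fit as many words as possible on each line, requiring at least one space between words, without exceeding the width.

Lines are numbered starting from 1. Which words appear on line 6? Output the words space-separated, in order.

Line 1: ['music', 'the', 'corn'] (min_width=14, slack=5)
Line 2: ['train', 'lightbulb'] (min_width=15, slack=4)
Line 3: ['structure', 'one', 'you'] (min_width=17, slack=2)
Line 4: ['clean', 'if', 'bright'] (min_width=15, slack=4)
Line 5: ['developer', 'blue'] (min_width=14, slack=5)
Line 6: ['laboratory'] (min_width=10, slack=9)

Answer: laboratory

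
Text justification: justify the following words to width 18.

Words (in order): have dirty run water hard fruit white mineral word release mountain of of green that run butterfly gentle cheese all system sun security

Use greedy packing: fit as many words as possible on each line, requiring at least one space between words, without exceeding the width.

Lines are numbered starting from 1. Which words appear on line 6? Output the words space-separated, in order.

Answer: run butterfly

Derivation:
Line 1: ['have', 'dirty', 'run'] (min_width=14, slack=4)
Line 2: ['water', 'hard', 'fruit'] (min_width=16, slack=2)
Line 3: ['white', 'mineral', 'word'] (min_width=18, slack=0)
Line 4: ['release', 'mountain'] (min_width=16, slack=2)
Line 5: ['of', 'of', 'green', 'that'] (min_width=16, slack=2)
Line 6: ['run', 'butterfly'] (min_width=13, slack=5)
Line 7: ['gentle', 'cheese', 'all'] (min_width=17, slack=1)
Line 8: ['system', 'sun'] (min_width=10, slack=8)
Line 9: ['security'] (min_width=8, slack=10)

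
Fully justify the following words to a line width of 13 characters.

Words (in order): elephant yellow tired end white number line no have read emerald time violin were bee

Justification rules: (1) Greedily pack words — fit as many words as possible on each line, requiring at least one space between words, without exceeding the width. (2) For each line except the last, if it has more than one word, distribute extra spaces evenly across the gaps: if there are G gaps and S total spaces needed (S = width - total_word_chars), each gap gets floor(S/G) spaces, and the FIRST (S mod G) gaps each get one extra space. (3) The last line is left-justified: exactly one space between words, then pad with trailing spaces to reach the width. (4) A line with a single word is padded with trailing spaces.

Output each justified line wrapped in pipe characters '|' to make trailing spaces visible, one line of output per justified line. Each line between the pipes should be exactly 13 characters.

Answer: |elephant     |
|yellow  tired|
|end     white|
|number   line|
|no  have read|
|emerald  time|
|violin   were|
|bee          |

Derivation:
Line 1: ['elephant'] (min_width=8, slack=5)
Line 2: ['yellow', 'tired'] (min_width=12, slack=1)
Line 3: ['end', 'white'] (min_width=9, slack=4)
Line 4: ['number', 'line'] (min_width=11, slack=2)
Line 5: ['no', 'have', 'read'] (min_width=12, slack=1)
Line 6: ['emerald', 'time'] (min_width=12, slack=1)
Line 7: ['violin', 'were'] (min_width=11, slack=2)
Line 8: ['bee'] (min_width=3, slack=10)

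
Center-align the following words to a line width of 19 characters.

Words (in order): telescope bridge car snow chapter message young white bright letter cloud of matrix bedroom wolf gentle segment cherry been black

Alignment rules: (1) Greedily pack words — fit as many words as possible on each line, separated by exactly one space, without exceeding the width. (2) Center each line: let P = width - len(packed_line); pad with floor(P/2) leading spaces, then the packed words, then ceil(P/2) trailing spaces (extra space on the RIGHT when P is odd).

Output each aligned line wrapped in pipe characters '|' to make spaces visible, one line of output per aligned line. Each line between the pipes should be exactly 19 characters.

Answer: | telescope bridge  |
| car snow chapter  |
|message young white|
|bright letter cloud|
| of matrix bedroom |
|wolf gentle segment|
| cherry been black |

Derivation:
Line 1: ['telescope', 'bridge'] (min_width=16, slack=3)
Line 2: ['car', 'snow', 'chapter'] (min_width=16, slack=3)
Line 3: ['message', 'young', 'white'] (min_width=19, slack=0)
Line 4: ['bright', 'letter', 'cloud'] (min_width=19, slack=0)
Line 5: ['of', 'matrix', 'bedroom'] (min_width=17, slack=2)
Line 6: ['wolf', 'gentle', 'segment'] (min_width=19, slack=0)
Line 7: ['cherry', 'been', 'black'] (min_width=17, slack=2)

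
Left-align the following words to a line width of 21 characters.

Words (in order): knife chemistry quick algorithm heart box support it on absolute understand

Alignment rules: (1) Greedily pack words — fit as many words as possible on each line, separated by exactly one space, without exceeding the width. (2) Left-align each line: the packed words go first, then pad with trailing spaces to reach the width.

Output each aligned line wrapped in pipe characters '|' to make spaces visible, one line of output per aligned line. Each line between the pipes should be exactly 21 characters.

Line 1: ['knife', 'chemistry', 'quick'] (min_width=21, slack=0)
Line 2: ['algorithm', 'heart', 'box'] (min_width=19, slack=2)
Line 3: ['support', 'it', 'on'] (min_width=13, slack=8)
Line 4: ['absolute', 'understand'] (min_width=19, slack=2)

Answer: |knife chemistry quick|
|algorithm heart box  |
|support it on        |
|absolute understand  |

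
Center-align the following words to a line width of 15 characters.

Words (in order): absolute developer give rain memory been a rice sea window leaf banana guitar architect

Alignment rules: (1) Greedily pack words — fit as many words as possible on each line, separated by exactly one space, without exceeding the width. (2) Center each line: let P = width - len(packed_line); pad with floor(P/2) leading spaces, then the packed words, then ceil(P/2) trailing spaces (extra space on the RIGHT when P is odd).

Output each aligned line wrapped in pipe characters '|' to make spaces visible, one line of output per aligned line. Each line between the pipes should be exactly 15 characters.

Line 1: ['absolute'] (min_width=8, slack=7)
Line 2: ['developer', 'give'] (min_width=14, slack=1)
Line 3: ['rain', 'memory'] (min_width=11, slack=4)
Line 4: ['been', 'a', 'rice', 'sea'] (min_width=15, slack=0)
Line 5: ['window', 'leaf'] (min_width=11, slack=4)
Line 6: ['banana', 'guitar'] (min_width=13, slack=2)
Line 7: ['architect'] (min_width=9, slack=6)

Answer: |   absolute    |
|developer give |
|  rain memory  |
|been a rice sea|
|  window leaf  |
| banana guitar |
|   architect   |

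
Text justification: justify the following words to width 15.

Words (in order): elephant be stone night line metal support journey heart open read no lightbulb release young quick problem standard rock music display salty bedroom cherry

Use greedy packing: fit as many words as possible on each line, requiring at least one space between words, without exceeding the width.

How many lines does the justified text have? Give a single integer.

Answer: 12

Derivation:
Line 1: ['elephant', 'be'] (min_width=11, slack=4)
Line 2: ['stone', 'night'] (min_width=11, slack=4)
Line 3: ['line', 'metal'] (min_width=10, slack=5)
Line 4: ['support', 'journey'] (min_width=15, slack=0)
Line 5: ['heart', 'open', 'read'] (min_width=15, slack=0)
Line 6: ['no', 'lightbulb'] (min_width=12, slack=3)
Line 7: ['release', 'young'] (min_width=13, slack=2)
Line 8: ['quick', 'problem'] (min_width=13, slack=2)
Line 9: ['standard', 'rock'] (min_width=13, slack=2)
Line 10: ['music', 'display'] (min_width=13, slack=2)
Line 11: ['salty', 'bedroom'] (min_width=13, slack=2)
Line 12: ['cherry'] (min_width=6, slack=9)
Total lines: 12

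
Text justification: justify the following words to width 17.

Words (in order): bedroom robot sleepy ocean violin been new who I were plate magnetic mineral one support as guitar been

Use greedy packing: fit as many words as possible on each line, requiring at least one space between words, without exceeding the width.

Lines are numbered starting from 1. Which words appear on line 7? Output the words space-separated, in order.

Line 1: ['bedroom', 'robot'] (min_width=13, slack=4)
Line 2: ['sleepy', 'ocean'] (min_width=12, slack=5)
Line 3: ['violin', 'been', 'new'] (min_width=15, slack=2)
Line 4: ['who', 'I', 'were', 'plate'] (min_width=16, slack=1)
Line 5: ['magnetic', 'mineral'] (min_width=16, slack=1)
Line 6: ['one', 'support', 'as'] (min_width=14, slack=3)
Line 7: ['guitar', 'been'] (min_width=11, slack=6)

Answer: guitar been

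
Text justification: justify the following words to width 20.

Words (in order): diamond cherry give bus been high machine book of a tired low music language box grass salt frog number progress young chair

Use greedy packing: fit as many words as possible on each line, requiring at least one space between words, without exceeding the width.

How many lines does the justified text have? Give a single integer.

Line 1: ['diamond', 'cherry', 'give'] (min_width=19, slack=1)
Line 2: ['bus', 'been', 'high'] (min_width=13, slack=7)
Line 3: ['machine', 'book', 'of', 'a'] (min_width=17, slack=3)
Line 4: ['tired', 'low', 'music'] (min_width=15, slack=5)
Line 5: ['language', 'box', 'grass'] (min_width=18, slack=2)
Line 6: ['salt', 'frog', 'number'] (min_width=16, slack=4)
Line 7: ['progress', 'young', 'chair'] (min_width=20, slack=0)
Total lines: 7

Answer: 7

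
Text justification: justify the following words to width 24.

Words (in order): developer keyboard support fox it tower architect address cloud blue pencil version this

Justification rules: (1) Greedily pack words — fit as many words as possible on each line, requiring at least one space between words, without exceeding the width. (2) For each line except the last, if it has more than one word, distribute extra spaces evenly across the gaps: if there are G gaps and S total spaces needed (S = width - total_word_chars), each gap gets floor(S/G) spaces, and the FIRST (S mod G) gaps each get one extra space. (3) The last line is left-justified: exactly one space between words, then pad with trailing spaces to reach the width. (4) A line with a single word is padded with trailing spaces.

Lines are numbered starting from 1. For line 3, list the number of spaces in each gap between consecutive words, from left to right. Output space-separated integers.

Answer: 2 1

Derivation:
Line 1: ['developer', 'keyboard'] (min_width=18, slack=6)
Line 2: ['support', 'fox', 'it', 'tower'] (min_width=20, slack=4)
Line 3: ['architect', 'address', 'cloud'] (min_width=23, slack=1)
Line 4: ['blue', 'pencil', 'version', 'this'] (min_width=24, slack=0)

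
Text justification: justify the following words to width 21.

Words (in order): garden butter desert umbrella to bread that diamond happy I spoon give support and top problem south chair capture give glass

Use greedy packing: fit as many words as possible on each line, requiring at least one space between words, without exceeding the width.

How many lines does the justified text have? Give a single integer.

Line 1: ['garden', 'butter', 'desert'] (min_width=20, slack=1)
Line 2: ['umbrella', 'to', 'bread'] (min_width=17, slack=4)
Line 3: ['that', 'diamond', 'happy', 'I'] (min_width=20, slack=1)
Line 4: ['spoon', 'give', 'support'] (min_width=18, slack=3)
Line 5: ['and', 'top', 'problem', 'south'] (min_width=21, slack=0)
Line 6: ['chair', 'capture', 'give'] (min_width=18, slack=3)
Line 7: ['glass'] (min_width=5, slack=16)
Total lines: 7

Answer: 7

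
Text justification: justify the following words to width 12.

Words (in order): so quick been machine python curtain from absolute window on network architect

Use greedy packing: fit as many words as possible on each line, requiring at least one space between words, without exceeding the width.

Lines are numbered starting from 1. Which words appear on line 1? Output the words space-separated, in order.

Line 1: ['so', 'quick'] (min_width=8, slack=4)
Line 2: ['been', 'machine'] (min_width=12, slack=0)
Line 3: ['python'] (min_width=6, slack=6)
Line 4: ['curtain', 'from'] (min_width=12, slack=0)
Line 5: ['absolute'] (min_width=8, slack=4)
Line 6: ['window', 'on'] (min_width=9, slack=3)
Line 7: ['network'] (min_width=7, slack=5)
Line 8: ['architect'] (min_width=9, slack=3)

Answer: so quick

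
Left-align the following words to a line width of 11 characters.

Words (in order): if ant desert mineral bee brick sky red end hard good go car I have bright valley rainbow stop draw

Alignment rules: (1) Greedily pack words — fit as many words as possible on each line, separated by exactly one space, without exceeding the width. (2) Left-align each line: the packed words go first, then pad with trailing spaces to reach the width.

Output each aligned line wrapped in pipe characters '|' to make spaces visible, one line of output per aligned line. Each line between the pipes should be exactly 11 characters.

Answer: |if ant     |
|desert     |
|mineral bee|
|brick sky  |
|red end    |
|hard good  |
|go car I   |
|have bright|
|valley     |
|rainbow    |
|stop draw  |

Derivation:
Line 1: ['if', 'ant'] (min_width=6, slack=5)
Line 2: ['desert'] (min_width=6, slack=5)
Line 3: ['mineral', 'bee'] (min_width=11, slack=0)
Line 4: ['brick', 'sky'] (min_width=9, slack=2)
Line 5: ['red', 'end'] (min_width=7, slack=4)
Line 6: ['hard', 'good'] (min_width=9, slack=2)
Line 7: ['go', 'car', 'I'] (min_width=8, slack=3)
Line 8: ['have', 'bright'] (min_width=11, slack=0)
Line 9: ['valley'] (min_width=6, slack=5)
Line 10: ['rainbow'] (min_width=7, slack=4)
Line 11: ['stop', 'draw'] (min_width=9, slack=2)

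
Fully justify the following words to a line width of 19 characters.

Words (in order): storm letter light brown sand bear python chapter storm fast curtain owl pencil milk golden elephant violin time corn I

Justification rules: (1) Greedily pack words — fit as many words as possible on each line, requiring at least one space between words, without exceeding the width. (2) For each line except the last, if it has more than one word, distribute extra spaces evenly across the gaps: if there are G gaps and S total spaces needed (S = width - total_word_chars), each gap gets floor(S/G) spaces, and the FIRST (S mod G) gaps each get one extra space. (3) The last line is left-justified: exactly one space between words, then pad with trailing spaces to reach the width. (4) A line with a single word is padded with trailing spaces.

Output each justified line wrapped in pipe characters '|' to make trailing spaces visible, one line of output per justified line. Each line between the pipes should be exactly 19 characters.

Answer: |storm  letter light|
|brown   sand   bear|
|python      chapter|
|storm  fast curtain|
|owl   pencil   milk|
|golden     elephant|
|violin time corn I |

Derivation:
Line 1: ['storm', 'letter', 'light'] (min_width=18, slack=1)
Line 2: ['brown', 'sand', 'bear'] (min_width=15, slack=4)
Line 3: ['python', 'chapter'] (min_width=14, slack=5)
Line 4: ['storm', 'fast', 'curtain'] (min_width=18, slack=1)
Line 5: ['owl', 'pencil', 'milk'] (min_width=15, slack=4)
Line 6: ['golden', 'elephant'] (min_width=15, slack=4)
Line 7: ['violin', 'time', 'corn', 'I'] (min_width=18, slack=1)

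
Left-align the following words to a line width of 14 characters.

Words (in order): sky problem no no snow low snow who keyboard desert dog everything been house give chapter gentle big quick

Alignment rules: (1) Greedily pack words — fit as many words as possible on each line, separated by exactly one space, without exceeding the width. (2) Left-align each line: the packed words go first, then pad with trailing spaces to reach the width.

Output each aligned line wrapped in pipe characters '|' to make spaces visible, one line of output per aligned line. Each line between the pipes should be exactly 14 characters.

Line 1: ['sky', 'problem', 'no'] (min_width=14, slack=0)
Line 2: ['no', 'snow', 'low'] (min_width=11, slack=3)
Line 3: ['snow', 'who'] (min_width=8, slack=6)
Line 4: ['keyboard'] (min_width=8, slack=6)
Line 5: ['desert', 'dog'] (min_width=10, slack=4)
Line 6: ['everything'] (min_width=10, slack=4)
Line 7: ['been', 'house'] (min_width=10, slack=4)
Line 8: ['give', 'chapter'] (min_width=12, slack=2)
Line 9: ['gentle', 'big'] (min_width=10, slack=4)
Line 10: ['quick'] (min_width=5, slack=9)

Answer: |sky problem no|
|no snow low   |
|snow who      |
|keyboard      |
|desert dog    |
|everything    |
|been house    |
|give chapter  |
|gentle big    |
|quick         |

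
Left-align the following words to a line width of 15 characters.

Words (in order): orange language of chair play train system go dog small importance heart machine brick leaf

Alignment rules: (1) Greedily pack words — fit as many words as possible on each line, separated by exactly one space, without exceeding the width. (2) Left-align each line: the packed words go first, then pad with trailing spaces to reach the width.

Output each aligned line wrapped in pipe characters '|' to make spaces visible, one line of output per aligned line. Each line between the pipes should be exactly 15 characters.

Line 1: ['orange', 'language'] (min_width=15, slack=0)
Line 2: ['of', 'chair', 'play'] (min_width=13, slack=2)
Line 3: ['train', 'system', 'go'] (min_width=15, slack=0)
Line 4: ['dog', 'small'] (min_width=9, slack=6)
Line 5: ['importance'] (min_width=10, slack=5)
Line 6: ['heart', 'machine'] (min_width=13, slack=2)
Line 7: ['brick', 'leaf'] (min_width=10, slack=5)

Answer: |orange language|
|of chair play  |
|train system go|
|dog small      |
|importance     |
|heart machine  |
|brick leaf     |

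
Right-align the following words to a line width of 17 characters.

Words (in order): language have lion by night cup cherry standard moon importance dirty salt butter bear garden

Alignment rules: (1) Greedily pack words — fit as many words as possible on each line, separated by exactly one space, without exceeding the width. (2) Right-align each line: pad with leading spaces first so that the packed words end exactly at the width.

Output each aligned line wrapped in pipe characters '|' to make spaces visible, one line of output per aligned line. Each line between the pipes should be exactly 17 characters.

Line 1: ['language', 'have'] (min_width=13, slack=4)
Line 2: ['lion', 'by', 'night', 'cup'] (min_width=17, slack=0)
Line 3: ['cherry', 'standard'] (min_width=15, slack=2)
Line 4: ['moon', 'importance'] (min_width=15, slack=2)
Line 5: ['dirty', 'salt', 'butter'] (min_width=17, slack=0)
Line 6: ['bear', 'garden'] (min_width=11, slack=6)

Answer: |    language have|
|lion by night cup|
|  cherry standard|
|  moon importance|
|dirty salt butter|
|      bear garden|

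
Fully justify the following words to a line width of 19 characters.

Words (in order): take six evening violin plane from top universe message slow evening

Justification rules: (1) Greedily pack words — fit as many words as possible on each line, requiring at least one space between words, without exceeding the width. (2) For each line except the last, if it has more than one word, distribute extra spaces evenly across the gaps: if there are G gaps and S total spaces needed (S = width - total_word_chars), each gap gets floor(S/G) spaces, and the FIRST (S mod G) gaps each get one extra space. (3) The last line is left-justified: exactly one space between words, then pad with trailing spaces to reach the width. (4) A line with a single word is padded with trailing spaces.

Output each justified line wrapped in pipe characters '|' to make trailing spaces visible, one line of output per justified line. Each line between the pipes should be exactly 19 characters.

Line 1: ['take', 'six', 'evening'] (min_width=16, slack=3)
Line 2: ['violin', 'plane', 'from'] (min_width=17, slack=2)
Line 3: ['top', 'universe'] (min_width=12, slack=7)
Line 4: ['message', 'slow'] (min_width=12, slack=7)
Line 5: ['evening'] (min_width=7, slack=12)

Answer: |take   six  evening|
|violin  plane  from|
|top        universe|
|message        slow|
|evening            |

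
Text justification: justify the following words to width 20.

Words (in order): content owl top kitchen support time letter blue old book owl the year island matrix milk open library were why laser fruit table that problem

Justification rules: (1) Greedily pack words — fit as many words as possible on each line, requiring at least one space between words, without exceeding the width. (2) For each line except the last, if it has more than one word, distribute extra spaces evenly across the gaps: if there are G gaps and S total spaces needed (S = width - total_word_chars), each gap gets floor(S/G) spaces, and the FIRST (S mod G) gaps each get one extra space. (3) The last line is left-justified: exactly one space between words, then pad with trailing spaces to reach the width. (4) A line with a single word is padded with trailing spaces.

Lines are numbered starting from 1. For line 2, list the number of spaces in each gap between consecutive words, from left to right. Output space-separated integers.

Line 1: ['content', 'owl', 'top'] (min_width=15, slack=5)
Line 2: ['kitchen', 'support', 'time'] (min_width=20, slack=0)
Line 3: ['letter', 'blue', 'old', 'book'] (min_width=20, slack=0)
Line 4: ['owl', 'the', 'year', 'island'] (min_width=19, slack=1)
Line 5: ['matrix', 'milk', 'open'] (min_width=16, slack=4)
Line 6: ['library', 'were', 'why'] (min_width=16, slack=4)
Line 7: ['laser', 'fruit', 'table'] (min_width=17, slack=3)
Line 8: ['that', 'problem'] (min_width=12, slack=8)

Answer: 1 1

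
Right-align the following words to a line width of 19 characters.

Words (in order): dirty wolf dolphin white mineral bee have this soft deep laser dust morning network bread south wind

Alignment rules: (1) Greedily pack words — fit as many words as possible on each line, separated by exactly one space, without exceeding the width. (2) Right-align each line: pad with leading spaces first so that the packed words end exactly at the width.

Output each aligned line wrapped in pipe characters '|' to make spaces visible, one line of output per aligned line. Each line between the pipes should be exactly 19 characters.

Answer: | dirty wolf dolphin|
|  white mineral bee|
|have this soft deep|
| laser dust morning|
|network bread south|
|               wind|

Derivation:
Line 1: ['dirty', 'wolf', 'dolphin'] (min_width=18, slack=1)
Line 2: ['white', 'mineral', 'bee'] (min_width=17, slack=2)
Line 3: ['have', 'this', 'soft', 'deep'] (min_width=19, slack=0)
Line 4: ['laser', 'dust', 'morning'] (min_width=18, slack=1)
Line 5: ['network', 'bread', 'south'] (min_width=19, slack=0)
Line 6: ['wind'] (min_width=4, slack=15)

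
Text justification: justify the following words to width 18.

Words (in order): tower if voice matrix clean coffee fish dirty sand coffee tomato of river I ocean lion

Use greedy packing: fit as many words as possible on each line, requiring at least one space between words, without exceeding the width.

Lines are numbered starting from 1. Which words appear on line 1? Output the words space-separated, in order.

Line 1: ['tower', 'if', 'voice'] (min_width=14, slack=4)
Line 2: ['matrix', 'clean'] (min_width=12, slack=6)
Line 3: ['coffee', 'fish', 'dirty'] (min_width=17, slack=1)
Line 4: ['sand', 'coffee', 'tomato'] (min_width=18, slack=0)
Line 5: ['of', 'river', 'I', 'ocean'] (min_width=16, slack=2)
Line 6: ['lion'] (min_width=4, slack=14)

Answer: tower if voice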